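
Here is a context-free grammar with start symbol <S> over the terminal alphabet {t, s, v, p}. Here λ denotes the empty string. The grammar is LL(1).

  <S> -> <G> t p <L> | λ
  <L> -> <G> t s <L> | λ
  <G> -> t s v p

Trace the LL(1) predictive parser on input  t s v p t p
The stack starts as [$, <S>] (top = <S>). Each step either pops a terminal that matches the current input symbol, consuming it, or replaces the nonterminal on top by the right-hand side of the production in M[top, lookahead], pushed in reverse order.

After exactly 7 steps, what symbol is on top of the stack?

p

step 1: stack=$ <S>  input=t s v p t p $  — expand <S> -> <G> t p <L>
step 2: stack=$ <L> p t <G>  input=t s v p t p $  — expand <G> -> t s v p
step 3: stack=$ <L> p t p v s t  input=t s v p t p $  — match t
step 4: stack=$ <L> p t p v s  input=s v p t p $  — match s
step 5: stack=$ <L> p t p v  input=v p t p $  — match v
step 6: stack=$ <L> p t p  input=p t p $  — match p
step 7: stack=$ <L> p t  input=t p $  — match t
Stack after step 7: $ <L> p (top = p).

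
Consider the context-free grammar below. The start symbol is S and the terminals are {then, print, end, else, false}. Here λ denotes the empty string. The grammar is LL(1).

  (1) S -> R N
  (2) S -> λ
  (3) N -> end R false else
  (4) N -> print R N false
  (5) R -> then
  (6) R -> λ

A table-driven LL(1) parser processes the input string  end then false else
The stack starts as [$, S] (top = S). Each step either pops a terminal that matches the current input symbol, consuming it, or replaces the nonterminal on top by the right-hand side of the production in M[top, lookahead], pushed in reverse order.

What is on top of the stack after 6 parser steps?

     Stack               Input                  Action
  1  $ S                 end then false else $  expand S -> R N
  2  $ N R               end then false else $  expand R -> λ
  3  $ N                 end then false else $  expand N -> end R false else
  4  $ else false R end  end then false else $  match end
  5  $ else false R      then false else $      expand R -> then
  6  $ else false then   then false else $      match then
Stack after step 6: $ else false (top = false).

false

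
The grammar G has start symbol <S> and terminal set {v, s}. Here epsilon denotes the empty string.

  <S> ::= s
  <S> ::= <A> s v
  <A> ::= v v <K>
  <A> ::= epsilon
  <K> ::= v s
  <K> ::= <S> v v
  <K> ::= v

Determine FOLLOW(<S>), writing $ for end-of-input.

FIRST(<A>) = {epsilon, v}
FIRST(<S>) = {s, v}  (via <A> s v)
FIRST(<K>) = {s, v}  (via <S> v v)
FOLLOW(<S>) includes $ since <S> is the start symbol.
FOLLOW(<S>): in <K>::=<S> v v, <S> is followed by v v with FIRST {v}. Thus FOLLOW(<S>) = {$, v}.
FOLLOW(<A>): in <S>::=<A> s v, <A> is followed by s v with FIRST {s}. Thus FOLLOW(<A>) = {s}.
FOLLOW(<K>): in <A>::=v v <K>, the suffix after <K> is empty, so FOLLOW(<K>) ⊇ FOLLOW(<A>) = {s}. Thus FOLLOW(<K>) = {s}.

{$, v}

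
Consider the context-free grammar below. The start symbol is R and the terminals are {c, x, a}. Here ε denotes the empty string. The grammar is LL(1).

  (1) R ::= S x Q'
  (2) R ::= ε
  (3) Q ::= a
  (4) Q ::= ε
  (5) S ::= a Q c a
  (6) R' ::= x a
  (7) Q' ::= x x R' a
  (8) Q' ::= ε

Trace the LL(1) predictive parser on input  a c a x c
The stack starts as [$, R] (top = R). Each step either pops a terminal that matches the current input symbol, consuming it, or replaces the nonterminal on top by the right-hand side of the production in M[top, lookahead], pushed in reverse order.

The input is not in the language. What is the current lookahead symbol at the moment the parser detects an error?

     Stack           Input        Action
  1  $ R             a c a x c $  expand R ::= S x Q'
  2  $ Q' x S        a c a x c $  expand S ::= a Q c a
  3  $ Q' x a c Q a  a c a x c $  match a
  4  $ Q' x a c Q    c a x c $    expand Q ::= ε
  5  $ Q' x a c      c a x c $    match c
  6  $ Q' x a        a x c $      match a
  7  $ Q' x          x c $        match x
  8  $ Q'            c $          error: M[Q', c] is empty

c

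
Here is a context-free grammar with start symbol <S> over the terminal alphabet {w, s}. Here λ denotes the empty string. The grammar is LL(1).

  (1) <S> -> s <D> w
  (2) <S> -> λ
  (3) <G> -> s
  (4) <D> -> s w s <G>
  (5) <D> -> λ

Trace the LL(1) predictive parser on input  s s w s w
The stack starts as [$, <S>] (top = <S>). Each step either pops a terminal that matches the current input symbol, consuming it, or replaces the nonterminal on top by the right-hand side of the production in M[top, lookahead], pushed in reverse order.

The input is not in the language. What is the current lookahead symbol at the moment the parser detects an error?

w

     Stack          Input        Action
  1  $ <S>          s s w s w $  expand <S> -> s <D> w
  2  $ w <D> s      s s w s w $  match s
  3  $ w <D>        s w s w $    expand <D> -> s w s <G>
  4  $ w <G> s w s  s w s w $    match s
  5  $ w <G> s w    w s w $      match w
  6  $ w <G> s      s w $        match s
  7  $ w <G>        w $          error: M[<G>, w] is empty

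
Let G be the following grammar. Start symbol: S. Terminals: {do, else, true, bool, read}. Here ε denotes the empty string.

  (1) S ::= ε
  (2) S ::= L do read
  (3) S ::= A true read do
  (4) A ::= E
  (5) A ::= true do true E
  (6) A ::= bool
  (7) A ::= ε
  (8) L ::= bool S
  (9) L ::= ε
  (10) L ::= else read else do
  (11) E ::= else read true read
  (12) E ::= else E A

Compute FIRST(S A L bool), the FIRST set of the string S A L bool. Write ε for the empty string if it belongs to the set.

FIRST(L) = {ε, bool, else}
FIRST(E) = {else}
FIRST(A) = {ε, bool, else, true}  (via E)
FIRST(S) = {ε, bool, do, else, true}  (via L do read, A true read do)
FIRST(S A L bool): take FIRST of each symbol in turn, carrying on past any symbol whose FIRST contains ε; result {bool, do, else, true}.

{bool, do, else, true}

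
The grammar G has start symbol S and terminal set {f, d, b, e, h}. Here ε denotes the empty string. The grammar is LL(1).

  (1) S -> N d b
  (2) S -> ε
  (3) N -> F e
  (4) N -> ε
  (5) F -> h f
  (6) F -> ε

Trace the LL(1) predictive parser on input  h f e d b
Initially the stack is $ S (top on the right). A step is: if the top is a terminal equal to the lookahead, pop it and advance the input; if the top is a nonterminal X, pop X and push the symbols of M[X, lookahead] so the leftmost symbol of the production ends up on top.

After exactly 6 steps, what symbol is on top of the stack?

     Stack        Input        Action
  1  $ S          h f e d b $  expand S -> N d b
  2  $ b d N      h f e d b $  expand N -> F e
  3  $ b d e F    h f e d b $  expand F -> h f
  4  $ b d e f h  h f e d b $  match h
  5  $ b d e f    f e d b $    match f
  6  $ b d e      e d b $      match e
Stack after step 6: $ b d (top = d).

d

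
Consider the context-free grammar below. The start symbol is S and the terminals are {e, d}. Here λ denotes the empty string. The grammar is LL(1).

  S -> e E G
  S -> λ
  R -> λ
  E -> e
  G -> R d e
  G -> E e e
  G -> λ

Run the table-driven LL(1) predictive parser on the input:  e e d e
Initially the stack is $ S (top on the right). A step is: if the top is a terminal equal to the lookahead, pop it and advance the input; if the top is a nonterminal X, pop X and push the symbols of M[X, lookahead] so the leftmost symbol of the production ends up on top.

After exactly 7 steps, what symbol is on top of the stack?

e

     Stack    Input      Action
  1  $ S      e e d e $  expand S -> e E G
  2  $ G E e  e e d e $  match e
  3  $ G E    e d e $    expand E -> e
  4  $ G e    e d e $    match e
  5  $ G      d e $      expand G -> R d e
  6  $ e d R  d e $      expand R -> λ
  7  $ e d    d e $      match d
Stack after step 7: $ e (top = e).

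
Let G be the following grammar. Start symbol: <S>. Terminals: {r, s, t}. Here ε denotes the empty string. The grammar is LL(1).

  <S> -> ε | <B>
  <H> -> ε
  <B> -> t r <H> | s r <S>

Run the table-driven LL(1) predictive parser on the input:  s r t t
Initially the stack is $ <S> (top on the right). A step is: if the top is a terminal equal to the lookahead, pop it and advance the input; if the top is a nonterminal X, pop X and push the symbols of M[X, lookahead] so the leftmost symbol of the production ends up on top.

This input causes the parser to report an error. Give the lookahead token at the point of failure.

t

step 1: stack=$ <S>  input=s r t t $  — expand <S> -> <B>
step 2: stack=$ <B>  input=s r t t $  — expand <B> -> s r <S>
step 3: stack=$ <S> r s  input=s r t t $  — match s
step 4: stack=$ <S> r  input=r t t $  — match r
step 5: stack=$ <S>  input=t t $  — expand <S> -> <B>
step 6: stack=$ <B>  input=t t $  — expand <B> -> t r <H>
step 7: stack=$ <H> r t  input=t t $  — match t
step 8: stack=$ <H> r  input=t $  — error: top is terminal r but lookahead is t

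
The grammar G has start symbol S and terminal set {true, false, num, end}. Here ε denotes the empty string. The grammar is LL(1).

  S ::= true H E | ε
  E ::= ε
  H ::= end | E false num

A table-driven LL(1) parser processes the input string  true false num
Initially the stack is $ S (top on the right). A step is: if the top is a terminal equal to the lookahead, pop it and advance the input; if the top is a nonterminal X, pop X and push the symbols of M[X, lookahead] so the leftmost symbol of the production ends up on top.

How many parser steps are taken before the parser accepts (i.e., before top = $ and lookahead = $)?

     Stack            Input             Action
  1  $ S              true false num $  expand S ::= true H E
  2  $ E H true       true false num $  match true
  3  $ E H            false num $       expand H ::= E false num
  4  $ E num false E  false num $       expand E ::= ε
  5  $ E num false    false num $       match false
  6  $ E num          num $             match num
  7  $ E              $                 expand E ::= ε
Accept reached after 7 steps.

7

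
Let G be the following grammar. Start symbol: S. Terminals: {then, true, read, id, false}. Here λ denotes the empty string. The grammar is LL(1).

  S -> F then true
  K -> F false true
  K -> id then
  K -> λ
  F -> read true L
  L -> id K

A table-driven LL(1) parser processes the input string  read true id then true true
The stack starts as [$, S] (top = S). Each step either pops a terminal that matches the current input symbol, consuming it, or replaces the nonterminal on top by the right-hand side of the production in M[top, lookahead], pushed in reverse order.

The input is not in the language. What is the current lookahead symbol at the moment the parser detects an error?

      Stack                    Input                          Action
   1  $ S                      read true id then true true $  expand S -> F then true
   2  $ true then F            read true id then true true $  expand F -> read true L
   3  $ true then L true read  read true id then true true $  match read
   4  $ true then L true       true id then true true $       match true
   5  $ true then L            id then true true $            expand L -> id K
   6  $ true then K id         id then true true $            match id
   7  $ true then K            then true true $               expand K -> λ
   8  $ true then              then true true $               match then
   9  $ true                   true true $                    match true
  10  $                        true $                         error: stack empty but input remains

true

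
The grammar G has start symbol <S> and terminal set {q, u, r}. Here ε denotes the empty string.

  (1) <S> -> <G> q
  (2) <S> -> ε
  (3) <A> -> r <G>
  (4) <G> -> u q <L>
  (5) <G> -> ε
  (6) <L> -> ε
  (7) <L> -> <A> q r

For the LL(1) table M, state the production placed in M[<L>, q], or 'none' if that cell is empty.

<L> -> ε

FIRST(<A>) = {r}
FIRST(<G>) = {ε, u}
FIRST(<S>) = {ε, q, u}  (via <G> q)
FIRST(<L>) = {ε, r}  (via <A> q r)
FOLLOW(<S>) includes $ since <S> is the start symbol.
FOLLOW(<G>): in <S>-><G> q, <G> is followed by q with FIRST {q}; in <A>->r <G>, the suffix after <G> is empty, so FOLLOW(<G>) ⊇ FOLLOW(<A>) = {q}. Thus FOLLOW(<G>) = {q}.
FOLLOW(<L>): in <G>->u q <L>, the suffix after <L> is empty, so FOLLOW(<L>) ⊇ FOLLOW(<G>) = {q}. Thus FOLLOW(<L>) = {q}.
For <L> -> ε: FIRST(ε) = {ε}, so it goes in M[<L>, t] for t ∈ {}; since ε ∈ FIRST, also for every t ∈ FOLLOW(<L>) = {q}.
For <L> -> <A> q r: FIRST(<A> q r) = {r}, so it goes in M[<L>, t] for t ∈ {r}.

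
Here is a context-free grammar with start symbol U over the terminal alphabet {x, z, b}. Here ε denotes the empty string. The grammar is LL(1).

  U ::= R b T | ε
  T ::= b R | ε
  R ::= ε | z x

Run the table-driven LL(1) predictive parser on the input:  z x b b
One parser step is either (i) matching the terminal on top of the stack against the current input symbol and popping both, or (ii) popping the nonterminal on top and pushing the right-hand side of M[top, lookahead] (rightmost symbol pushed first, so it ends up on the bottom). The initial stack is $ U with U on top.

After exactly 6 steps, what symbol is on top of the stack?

b

step 1: stack=$ U  input=z x b b $  — expand U ::= R b T
step 2: stack=$ T b R  input=z x b b $  — expand R ::= z x
step 3: stack=$ T b x z  input=z x b b $  — match z
step 4: stack=$ T b x  input=x b b $  — match x
step 5: stack=$ T b  input=b b $  — match b
step 6: stack=$ T  input=b $  — expand T ::= b R
Stack after step 6: $ R b (top = b).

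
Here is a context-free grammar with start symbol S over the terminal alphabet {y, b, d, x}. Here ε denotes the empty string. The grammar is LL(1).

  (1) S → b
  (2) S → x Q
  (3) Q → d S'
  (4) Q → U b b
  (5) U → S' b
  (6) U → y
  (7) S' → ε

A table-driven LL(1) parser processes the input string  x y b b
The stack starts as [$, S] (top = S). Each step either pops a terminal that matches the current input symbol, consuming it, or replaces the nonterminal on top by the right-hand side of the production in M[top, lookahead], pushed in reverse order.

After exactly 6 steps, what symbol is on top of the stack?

step 1: stack=$ S  input=x y b b $  — expand S → x Q
step 2: stack=$ Q x  input=x y b b $  — match x
step 3: stack=$ Q  input=y b b $  — expand Q → U b b
step 4: stack=$ b b U  input=y b b $  — expand U → y
step 5: stack=$ b b y  input=y b b $  — match y
step 6: stack=$ b b  input=b b $  — match b
Stack after step 6: $ b (top = b).

b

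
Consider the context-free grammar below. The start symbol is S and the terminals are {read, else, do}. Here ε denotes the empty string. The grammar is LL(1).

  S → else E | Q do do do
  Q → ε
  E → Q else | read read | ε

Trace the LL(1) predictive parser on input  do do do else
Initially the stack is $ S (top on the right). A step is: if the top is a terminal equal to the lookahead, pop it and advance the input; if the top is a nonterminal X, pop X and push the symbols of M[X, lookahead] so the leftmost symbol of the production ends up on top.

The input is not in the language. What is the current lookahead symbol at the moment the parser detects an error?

     Stack         Input            Action
  1  $ S           do do do else $  expand S → Q do do do
  2  $ do do do Q  do do do else $  expand Q → ε
  3  $ do do do    do do do else $  match do
  4  $ do do       do do else $     match do
  5  $ do          do else $        match do
  6  $             else $           error: stack empty but input remains

else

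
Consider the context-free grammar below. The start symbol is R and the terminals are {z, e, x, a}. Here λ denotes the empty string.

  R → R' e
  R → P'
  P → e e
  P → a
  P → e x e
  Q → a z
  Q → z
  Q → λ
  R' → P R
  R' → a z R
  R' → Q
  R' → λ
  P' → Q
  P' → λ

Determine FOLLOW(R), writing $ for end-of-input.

{$, e}

FIRST(P): from P→e e we get {e}; from P→a we get {a}; from P→e x e we get {e}. So FIRST(P) = {a, e}.
FIRST(Q): from Q→a z we get {a}; from Q→z we get {z}; from Q→λ we get {λ}. So FIRST(Q) = {λ, a, z}.
FIRST(R'): from R'→P R we get {a, e}; from R'→a z R we get {a}; from R'→Q we get {λ, a, z}; from R'→λ we get {λ}. So FIRST(R') = {λ, a, e, z}.
FIRST(P'): from P'→Q we get {λ, a, z}; from P'→λ we get {λ}. So FIRST(P') = {λ, a, z}.
FIRST(R): from R→R' e we get {a, e, z}; from R→P' we get {λ, a, z}. So FIRST(R) = {λ, a, e, z}.
FOLLOW(R) includes $ since R is the start symbol.
FOLLOW(R'): in R→R' e, R' is followed by e with FIRST {e}. Thus FOLLOW(R') = {e}.
FOLLOW(R): in R'→P R, the suffix after R is empty, so FOLLOW(R) ⊇ FOLLOW(R') = {e}; in R'→a z R, the suffix after R is empty, so FOLLOW(R) ⊇ FOLLOW(R') = {e}. Thus FOLLOW(R) = {$, e}.
FOLLOW(P): in R'→P R, P is followed by R with FIRST {λ, a, e, z}; in R'→P R, the suffix after P is nullable, so FOLLOW(P) ⊇ FOLLOW(R') = {e}. Thus FOLLOW(P) = {a, e, z}.
FOLLOW(P'): in R→P', the suffix after P' is empty, so FOLLOW(P') ⊇ FOLLOW(R) = {$, e}. Thus FOLLOW(P') = {$, e}.
FOLLOW(Q): in R'→Q, the suffix after Q is empty, so FOLLOW(Q) ⊇ FOLLOW(R') = {e}; in P'→Q, the suffix after Q is empty, so FOLLOW(Q) ⊇ FOLLOW(P') = {$, e}. Thus FOLLOW(Q) = {$, e}.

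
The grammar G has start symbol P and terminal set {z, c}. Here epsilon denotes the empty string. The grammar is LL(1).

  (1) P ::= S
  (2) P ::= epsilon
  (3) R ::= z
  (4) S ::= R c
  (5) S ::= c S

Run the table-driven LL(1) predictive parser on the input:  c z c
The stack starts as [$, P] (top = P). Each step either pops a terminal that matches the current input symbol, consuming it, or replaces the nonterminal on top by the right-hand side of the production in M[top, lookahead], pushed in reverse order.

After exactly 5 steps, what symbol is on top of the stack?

     Stack  Input    Action
  1  $ P    c z c $  expand P ::= S
  2  $ S    c z c $  expand S ::= c S
  3  $ S c  c z c $  match c
  4  $ S    z c $    expand S ::= R c
  5  $ c R  z c $    expand R ::= z
Stack after step 5: $ c z (top = z).

z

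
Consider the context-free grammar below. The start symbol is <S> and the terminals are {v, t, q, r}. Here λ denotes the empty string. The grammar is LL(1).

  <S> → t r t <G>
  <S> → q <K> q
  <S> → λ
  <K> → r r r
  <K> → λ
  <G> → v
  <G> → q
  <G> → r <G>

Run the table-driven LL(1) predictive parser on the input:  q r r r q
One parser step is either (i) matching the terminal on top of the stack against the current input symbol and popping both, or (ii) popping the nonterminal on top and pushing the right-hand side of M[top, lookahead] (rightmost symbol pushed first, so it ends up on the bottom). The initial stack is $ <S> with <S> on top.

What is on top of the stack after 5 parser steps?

     Stack      Input        Action
  1  $ <S>      q r r r q $  expand <S> → q <K> q
  2  $ q <K> q  q r r r q $  match q
  3  $ q <K>    r r r q $    expand <K> → r r r
  4  $ q r r r  r r r q $    match r
  5  $ q r r    r r q $      match r
Stack after step 5: $ q r (top = r).

r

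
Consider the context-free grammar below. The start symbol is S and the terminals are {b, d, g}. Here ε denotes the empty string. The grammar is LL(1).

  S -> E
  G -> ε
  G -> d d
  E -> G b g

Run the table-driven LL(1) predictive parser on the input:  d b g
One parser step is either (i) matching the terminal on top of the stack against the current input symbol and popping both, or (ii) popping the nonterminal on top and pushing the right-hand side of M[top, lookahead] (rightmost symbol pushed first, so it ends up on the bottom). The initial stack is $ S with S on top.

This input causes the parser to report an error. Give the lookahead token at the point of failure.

step 1: stack=$ S  input=d b g $  — expand S -> E
step 2: stack=$ E  input=d b g $  — expand E -> G b g
step 3: stack=$ g b G  input=d b g $  — expand G -> d d
step 4: stack=$ g b d d  input=d b g $  — match d
step 5: stack=$ g b d  input=b g $  — error: top is terminal d but lookahead is b

b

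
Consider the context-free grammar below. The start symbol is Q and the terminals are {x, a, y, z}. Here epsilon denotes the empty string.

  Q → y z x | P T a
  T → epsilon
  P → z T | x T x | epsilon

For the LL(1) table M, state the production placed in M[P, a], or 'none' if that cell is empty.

FIRST(T) = {epsilon}
FIRST(P) = {epsilon, x, z}
FIRST(Q) = {a, x, y, z}  (via P T a)
FOLLOW(Q) includes $ since Q is the start symbol.
FOLLOW(P): in Q→P T a, P is followed by T a with FIRST {a}. Thus FOLLOW(P) = {a}.
For P → z T: FIRST(z T) = {z}, so it goes in M[P, t] for t ∈ {z}.
For P → x T x: FIRST(x T x) = {x}, so it goes in M[P, t] for t ∈ {x}.
For P → epsilon: FIRST(epsilon) = {epsilon}, so it goes in M[P, t] for t ∈ {}; since epsilon ∈ FIRST, also for every t ∈ FOLLOW(P) = {a}.

P → epsilon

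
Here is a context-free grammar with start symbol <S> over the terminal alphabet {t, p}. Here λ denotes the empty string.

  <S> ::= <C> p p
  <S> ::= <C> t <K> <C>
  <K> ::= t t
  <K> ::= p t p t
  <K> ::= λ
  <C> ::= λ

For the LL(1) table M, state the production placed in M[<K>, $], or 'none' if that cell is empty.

<K> ::= λ

FIRST(<K>): from <K>::=t t we get {t}; from <K>::=p t p t we get {p}; from <K>::=λ we get {λ}. So FIRST(<K>) = {λ, p, t}.
FIRST(<C>): from <C>::=λ we get {λ}. So FIRST(<C>) = {λ}.
FIRST(<S>): from <S>::=<C> p p we get {p}; from <S>::=<C> t <K> <C> we get {t}. So FIRST(<S>) = {p, t}.
FOLLOW(<S>) includes $ since <S> is the start symbol.
FOLLOW(<S>): <S> appears on no right-hand side. Thus FOLLOW(<S>) = {$}.
FOLLOW(<K>): in <S>::=<C> t <K> <C>, <K> is followed by <C> with FIRST {λ}; in <S>::=<C> t <K> <C>, the suffix after <K> is nullable, so FOLLOW(<K>) ⊇ FOLLOW(<S>) = {$}. Thus FOLLOW(<K>) = {$}.
For <K> ::= t t: FIRST(t t) = {t}, so it goes in M[<K>, t] for t ∈ {t}.
For <K> ::= p t p t: FIRST(p t p t) = {p}, so it goes in M[<K>, t] for t ∈ {p}.
For <K> ::= λ: FIRST(λ) = {λ}, so it goes in M[<K>, t] for t ∈ {}; since λ ∈ FIRST, also for every t ∈ FOLLOW(<K>) = {$}.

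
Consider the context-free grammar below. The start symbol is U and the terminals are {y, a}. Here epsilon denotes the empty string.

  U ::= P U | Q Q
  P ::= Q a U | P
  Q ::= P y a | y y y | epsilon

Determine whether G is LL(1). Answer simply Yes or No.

FIRST(U) = {epsilon, a, y}
FIRST(P) = {a, y}
FIRST(Q) = {epsilon, a, y}
FOLLOW(U) = {$, a, y}
FOLLOW(P) = {$, a, y}
FOLLOW(Q) = {$, a, y}
Cell M[P, a] receives both P ::= Q a U and P ::= P — the grammar is not LL(1).

No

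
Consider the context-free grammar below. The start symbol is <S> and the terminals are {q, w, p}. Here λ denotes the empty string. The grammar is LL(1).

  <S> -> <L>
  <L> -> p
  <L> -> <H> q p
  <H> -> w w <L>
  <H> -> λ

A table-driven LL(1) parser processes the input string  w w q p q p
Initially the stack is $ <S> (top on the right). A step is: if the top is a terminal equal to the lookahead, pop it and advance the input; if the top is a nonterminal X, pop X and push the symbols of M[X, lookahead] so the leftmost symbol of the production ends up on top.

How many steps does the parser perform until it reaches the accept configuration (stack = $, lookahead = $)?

      Stack          Input          Action
   1  $ <S>          w w q p q p $  expand <S> -> <L>
   2  $ <L>          w w q p q p $  expand <L> -> <H> q p
   3  $ p q <H>      w w q p q p $  expand <H> -> w w <L>
   4  $ p q <L> w w  w w q p q p $  match w
   5  $ p q <L> w    w q p q p $    match w
   6  $ p q <L>      q p q p $      expand <L> -> <H> q p
   7  $ p q p q <H>  q p q p $      expand <H> -> λ
   8  $ p q p q      q p q p $      match q
   9  $ p q p        p q p $        match p
  10  $ p q          q p $          match q
  11  $ p            p $            match p
Accept reached after 11 steps.

11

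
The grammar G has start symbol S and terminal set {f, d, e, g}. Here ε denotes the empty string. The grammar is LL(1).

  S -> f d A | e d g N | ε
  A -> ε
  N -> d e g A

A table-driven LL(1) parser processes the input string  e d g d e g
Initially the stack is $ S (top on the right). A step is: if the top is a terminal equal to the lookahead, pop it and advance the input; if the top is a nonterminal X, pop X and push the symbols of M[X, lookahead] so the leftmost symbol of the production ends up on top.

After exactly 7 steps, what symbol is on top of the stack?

g

step 1: stack=$ S  input=e d g d e g $  — expand S -> e d g N
step 2: stack=$ N g d e  input=e d g d e g $  — match e
step 3: stack=$ N g d  input=d g d e g $  — match d
step 4: stack=$ N g  input=g d e g $  — match g
step 5: stack=$ N  input=d e g $  — expand N -> d e g A
step 6: stack=$ A g e d  input=d e g $  — match d
step 7: stack=$ A g e  input=e g $  — match e
Stack after step 7: $ A g (top = g).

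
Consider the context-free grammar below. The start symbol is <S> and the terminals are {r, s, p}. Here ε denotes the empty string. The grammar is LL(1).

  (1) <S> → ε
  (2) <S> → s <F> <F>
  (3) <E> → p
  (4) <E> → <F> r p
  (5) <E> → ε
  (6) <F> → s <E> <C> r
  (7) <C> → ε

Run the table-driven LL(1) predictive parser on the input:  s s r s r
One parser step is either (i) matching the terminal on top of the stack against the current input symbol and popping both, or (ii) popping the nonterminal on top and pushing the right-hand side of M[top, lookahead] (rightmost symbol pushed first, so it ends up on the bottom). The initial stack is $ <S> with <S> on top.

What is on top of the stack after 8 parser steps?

     Stack              Input        Action
  1  $ <S>              s s r s r $  expand <S> → s <F> <F>
  2  $ <F> <F> s        s s r s r $  match s
  3  $ <F> <F>          s r s r $    expand <F> → s <E> <C> r
  4  $ <F> r <C> <E> s  s r s r $    match s
  5  $ <F> r <C> <E>    r s r $      expand <E> → ε
  6  $ <F> r <C>        r s r $      expand <C> → ε
  7  $ <F> r            r s r $      match r
  8  $ <F>              s r $        expand <F> → s <E> <C> r
Stack after step 8: $ r <C> <E> s (top = s).

s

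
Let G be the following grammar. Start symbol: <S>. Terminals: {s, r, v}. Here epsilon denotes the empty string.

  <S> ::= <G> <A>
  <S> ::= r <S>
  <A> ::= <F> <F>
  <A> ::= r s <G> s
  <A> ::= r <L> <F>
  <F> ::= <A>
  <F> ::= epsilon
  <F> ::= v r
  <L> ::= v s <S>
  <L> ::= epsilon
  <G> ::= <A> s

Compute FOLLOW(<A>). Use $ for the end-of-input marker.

{$, r, s, v}

FIRST(<L>) = {epsilon, v}
FIRST(<S>) = {r, s, v}  (via <G> <A>)
FIRST(<A>) = {epsilon, r, v}  (via <F> <F>)
FIRST(<F>) = {epsilon, r, v}  (via <A>)
FIRST(<G>) = {r, s, v}  (via <A> s)
FOLLOW(<S>) includes $ since <S> is the start symbol.
FOLLOW(<S>): in <S>::=r <S>, the suffix after <S> is empty (adds nothing new); in <L>::=v s <S>, the suffix after <S> is empty, so FOLLOW(<S>) ⊇ FOLLOW(<L>) = {$, r, s, v}. Thus FOLLOW(<S>) = {$, r, s, v}.
FOLLOW(<G>): in <S>::=<G> <A>, <G> is followed by <A> with FIRST {epsilon, r, v}; in <S>::=<G> <A>, the suffix after <G> is nullable, so FOLLOW(<G>) ⊇ FOLLOW(<S>) = {$, r, s, v}; in <A>::=r s <G> s, <G> is followed by s with FIRST {s}. Thus FOLLOW(<G>) = {$, r, s, v}.
FOLLOW(<A>): in <S>::=<G> <A>, the suffix after <A> is empty, so FOLLOW(<A>) ⊇ FOLLOW(<S>) = {$, r, s, v}; in <F>::=<A>, the suffix after <A> is empty, so FOLLOW(<A>) ⊇ FOLLOW(<F>) = {$, r, s, v}; in <G>::=<A> s, <A> is followed by s with FIRST {s}. Thus FOLLOW(<A>) = {$, r, s, v}.
FOLLOW(<F>): in <A>::=<F> <F> (occurrence 1), <F> is followed by <F> with FIRST {epsilon, r, v}; in <A>::=<F> <F> (occurrence 1), the suffix after <F> is nullable, so FOLLOW(<F>) ⊇ FOLLOW(<A>) = {$, r, s, v}; in <A>::=<F> <F> (occurrence 2), the suffix after <F> is empty, so FOLLOW(<F>) ⊇ FOLLOW(<A>) = {$, r, s, v}; in <A>::=r <L> <F>, the suffix after <F> is empty, so FOLLOW(<F>) ⊇ FOLLOW(<A>) = {$, r, s, v}. Thus FOLLOW(<F>) = {$, r, s, v}.
FOLLOW(<L>): in <A>::=r <L> <F>, <L> is followed by <F> with FIRST {epsilon, r, v}; in <A>::=r <L> <F>, the suffix after <L> is nullable, so FOLLOW(<L>) ⊇ FOLLOW(<A>) = {$, r, s, v}. Thus FOLLOW(<L>) = {$, r, s, v}.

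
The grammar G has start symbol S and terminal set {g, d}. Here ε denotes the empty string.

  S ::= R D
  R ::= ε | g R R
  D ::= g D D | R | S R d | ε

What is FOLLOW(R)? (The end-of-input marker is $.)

FIRST(R): from R::=ε we get {ε}; from R::=g R R we get {g}. So FIRST(R) = {ε, g}.
FIRST(S): from S::=R D we get {ε, d, g}. So FIRST(S) = {ε, d, g}.
FIRST(D): from D::=g D D we get {g}; from D::=R we get {ε, g}; from D::=S R d we get {d, g}; from D::=ε we get {ε}. So FIRST(D) = {ε, d, g}.
FOLLOW(S) includes $ since S is the start symbol.
FOLLOW(S): in D::=S R d, S is followed by R d with FIRST {d, g}. Thus FOLLOW(S) = {$, d, g}.
FOLLOW(D): in S::=R D, the suffix after D is empty, so FOLLOW(D) ⊇ FOLLOW(S) = {$, d, g}; in D::=g D D (occurrence 1), D is followed by D with FIRST {ε, d, g}; in D::=g D D (occurrence 1), the suffix after D is nullable (adds nothing new); in D::=g D D (occurrence 2), the suffix after D is empty (adds nothing new). Thus FOLLOW(D) = {$, d, g}.
FOLLOW(R): in S::=R D, R is followed by D with FIRST {ε, d, g}; in S::=R D, the suffix after R is nullable, so FOLLOW(R) ⊇ FOLLOW(S) = {$, d, g}; in R::=g R R (occurrence 1), R is followed by R with FIRST {ε, g}; in R::=g R R (occurrence 1), the suffix after R is nullable (adds nothing new); in R::=g R R (occurrence 2), the suffix after R is empty (adds nothing new); in D::=R, the suffix after R is empty, so FOLLOW(R) ⊇ FOLLOW(D) = {$, d, g}; in D::=S R d, R is followed by d with FIRST {d}. Thus FOLLOW(R) = {$, d, g}.

{$, d, g}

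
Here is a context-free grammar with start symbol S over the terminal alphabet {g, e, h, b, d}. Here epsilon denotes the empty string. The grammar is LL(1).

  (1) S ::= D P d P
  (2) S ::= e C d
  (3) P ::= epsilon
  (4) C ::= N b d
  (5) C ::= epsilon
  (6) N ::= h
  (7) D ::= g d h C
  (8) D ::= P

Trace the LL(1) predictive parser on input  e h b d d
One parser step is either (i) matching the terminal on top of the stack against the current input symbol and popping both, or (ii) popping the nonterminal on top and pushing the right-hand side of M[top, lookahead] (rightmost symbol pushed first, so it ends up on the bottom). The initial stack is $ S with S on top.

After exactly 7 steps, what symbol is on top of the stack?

     Stack      Input        Action
  1  $ S        e h b d d $  expand S ::= e C d
  2  $ d C e    e h b d d $  match e
  3  $ d C      h b d d $    expand C ::= N b d
  4  $ d d b N  h b d d $    expand N ::= h
  5  $ d d b h  h b d d $    match h
  6  $ d d b    b d d $      match b
  7  $ d d      d d $        match d
Stack after step 7: $ d (top = d).

d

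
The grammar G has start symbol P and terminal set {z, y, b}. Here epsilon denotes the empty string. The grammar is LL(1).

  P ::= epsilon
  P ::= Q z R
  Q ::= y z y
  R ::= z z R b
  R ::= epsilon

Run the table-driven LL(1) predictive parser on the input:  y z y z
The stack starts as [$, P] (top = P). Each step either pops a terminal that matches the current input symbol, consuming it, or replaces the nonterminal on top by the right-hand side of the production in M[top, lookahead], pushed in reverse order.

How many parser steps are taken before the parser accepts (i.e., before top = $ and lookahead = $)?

step 1: stack=$ P  input=y z y z $  — expand P ::= Q z R
step 2: stack=$ R z Q  input=y z y z $  — expand Q ::= y z y
step 3: stack=$ R z y z y  input=y z y z $  — match y
step 4: stack=$ R z y z  input=z y z $  — match z
step 5: stack=$ R z y  input=y z $  — match y
step 6: stack=$ R z  input=z $  — match z
step 7: stack=$ R  input=$  — expand R ::= epsilon
Accept reached after 7 steps.

7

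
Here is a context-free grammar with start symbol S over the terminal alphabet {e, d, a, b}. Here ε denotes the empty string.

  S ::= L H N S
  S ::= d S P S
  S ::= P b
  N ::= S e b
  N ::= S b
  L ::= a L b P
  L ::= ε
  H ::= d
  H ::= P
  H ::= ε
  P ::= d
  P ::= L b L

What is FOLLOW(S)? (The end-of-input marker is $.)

{$, a, b, d, e}

FIRST(L): from L::=a L b P we get {a}; from L::=ε we get {ε}. So FIRST(L) = {ε, a}.
FIRST(P): from P::=d we get {d}; from P::=L b L we get {a, b}. So FIRST(P) = {a, b, d}.
FIRST(H): from H::=d we get {d}; from H::=P we get {a, b, d}; from H::=ε we get {ε}. So FIRST(H) = {ε, a, b, d}.
FIRST(S): from S::=L H N S we get {a, b, d}; from S::=d S P S we get {d}; from S::=P b we get {a, b, d}. So FIRST(S) = {a, b, d}.
FIRST(N): from N::=S e b we get {a, b, d}; from N::=S b we get {a, b, d}. So FIRST(N) = {a, b, d}.
FOLLOW(S) includes $ since S is the start symbol.
FOLLOW(S): in S::=L H N S, the suffix after S is empty (adds nothing new); in S::=d S P S (occurrence 1), S is followed by P S with FIRST {a, b, d}; in S::=d S P S (occurrence 2), the suffix after S is empty (adds nothing new); in N::=S e b, S is followed by e b with FIRST {e}; in N::=S b, S is followed by b with FIRST {b}. Thus FOLLOW(S) = {$, a, b, d, e}.
FOLLOW(N): in S::=L H N S, N is followed by S with FIRST {a, b, d}. Thus FOLLOW(N) = {a, b, d}.
FOLLOW(H): in S::=L H N S, H is followed by N S with FIRST {a, b, d}. Thus FOLLOW(H) = {a, b, d}.
FOLLOW(L): in S::=L H N S, L is followed by H N S with FIRST {a, b, d}; in L::=a L b P, L is followed by b P with FIRST {b}; in P::=L b L (occurrence 1), L is followed by b L with FIRST {b}; in P::=L b L (occurrence 2), the suffix after L is empty, so FOLLOW(L) ⊇ FOLLOW(P) = {a, b, d}. Thus FOLLOW(L) = {a, b, d}.
FOLLOW(P): in S::=d S P S, P is followed by S with FIRST {a, b, d}; in S::=P b, P is followed by b with FIRST {b}; in L::=a L b P, the suffix after P is empty, so FOLLOW(P) ⊇ FOLLOW(L) = {a, b, d}; in H::=P, the suffix after P is empty, so FOLLOW(P) ⊇ FOLLOW(H) = {a, b, d}. Thus FOLLOW(P) = {a, b, d}.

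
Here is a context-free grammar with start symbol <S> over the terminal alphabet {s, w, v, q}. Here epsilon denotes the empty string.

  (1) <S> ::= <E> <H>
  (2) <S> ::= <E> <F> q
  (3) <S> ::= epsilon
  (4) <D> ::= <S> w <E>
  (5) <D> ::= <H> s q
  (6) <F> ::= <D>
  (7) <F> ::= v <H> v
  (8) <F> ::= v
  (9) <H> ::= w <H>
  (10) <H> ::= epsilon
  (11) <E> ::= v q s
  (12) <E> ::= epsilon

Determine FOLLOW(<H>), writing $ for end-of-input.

{$, s, v, w}

FIRST(<H>) = {epsilon, w}
FIRST(<E>) = {epsilon, v}
FIRST(<S>) = {epsilon, s, v, w}  (via <E> <H>, <E> <F> q)
FIRST(<D>) = {s, v, w}  (via <S> w <E>, <H> s q)
FIRST(<F>) = {s, v, w}  (via <D>)
FOLLOW(<S>) includes $ since <S> is the start symbol.
FOLLOW(<S>): in <D>::=<S> w <E>, <S> is followed by w <E> with FIRST {w}. Thus FOLLOW(<S>) = {$, w}.
FOLLOW(<F>): in <S>::=<E> <F> q, <F> is followed by q with FIRST {q}. Thus FOLLOW(<F>) = {q}.
FOLLOW(<D>): in <F>::=<D>, the suffix after <D> is empty, so FOLLOW(<D>) ⊇ FOLLOW(<F>) = {q}. Thus FOLLOW(<D>) = {q}.
FOLLOW(<H>): in <S>::=<E> <H>, the suffix after <H> is empty, so FOLLOW(<H>) ⊇ FOLLOW(<S>) = {$, w}; in <D>::=<H> s q, <H> is followed by s q with FIRST {s}; in <F>::=v <H> v, <H> is followed by v with FIRST {v}; in <H>::=w <H>, the suffix after <H> is empty (adds nothing new). Thus FOLLOW(<H>) = {$, s, v, w}.
FOLLOW(<E>): in <S>::=<E> <H>, <E> is followed by <H> with FIRST {epsilon, w}; in <S>::=<E> <H>, the suffix after <E> is nullable, so FOLLOW(<E>) ⊇ FOLLOW(<S>) = {$, w}; in <S>::=<E> <F> q, <E> is followed by <F> q with FIRST {s, v, w}; in <D>::=<S> w <E>, the suffix after <E> is empty, so FOLLOW(<E>) ⊇ FOLLOW(<D>) = {q}. Thus FOLLOW(<E>) = {$, q, s, v, w}.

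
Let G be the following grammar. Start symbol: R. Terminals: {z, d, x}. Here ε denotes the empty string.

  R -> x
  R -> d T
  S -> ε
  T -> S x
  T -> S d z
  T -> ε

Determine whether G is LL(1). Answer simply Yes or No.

Yes

FIRST(R) = {d, x}
FIRST(S) = {ε}
FIRST(T) = {ε, d, x}
FOLLOW(R) = {$}
FOLLOW(S) = {d, x}
FOLLOW(T) = {$}
Each cell of M receives at most one production.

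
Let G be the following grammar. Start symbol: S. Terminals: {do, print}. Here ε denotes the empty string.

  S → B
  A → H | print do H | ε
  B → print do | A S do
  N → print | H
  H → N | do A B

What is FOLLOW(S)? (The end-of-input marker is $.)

{$, do}

FIRST(S) = {do, print}  (via B)
FIRST(A) = {ε, do, print}  (via H)
FIRST(B) = {do, print}  (via A S do)
FIRST(N) = {do, print}  (via H)
FIRST(H) = {do, print}  (via N)
FOLLOW(S) includes $ since S is the start symbol.
FOLLOW(S): in B→A S do, S is followed by do with FIRST {do}. Thus FOLLOW(S) = {$, do}.
FOLLOW(A): in B→A S do, A is followed by S do with FIRST {do, print}; in H→do A B, A is followed by B with FIRST {do, print}. Thus FOLLOW(A) = {do, print}.
FOLLOW(B): in S→B, the suffix after B is empty, so FOLLOW(B) ⊇ FOLLOW(S) = {$, do}; in H→do A B, the suffix after B is empty, so FOLLOW(B) ⊇ FOLLOW(H) = {do, print}. Thus FOLLOW(B) = {$, do, print}.
FOLLOW(N): in H→N, the suffix after N is empty, so FOLLOW(N) ⊇ FOLLOW(H) = {do, print}. Thus FOLLOW(N) = {do, print}.
FOLLOW(H): in A→H, the suffix after H is empty, so FOLLOW(H) ⊇ FOLLOW(A) = {do, print}; in A→print do H, the suffix after H is empty, so FOLLOW(H) ⊇ FOLLOW(A) = {do, print}; in N→H, the suffix after H is empty, so FOLLOW(H) ⊇ FOLLOW(N) = {do, print}. Thus FOLLOW(H) = {do, print}.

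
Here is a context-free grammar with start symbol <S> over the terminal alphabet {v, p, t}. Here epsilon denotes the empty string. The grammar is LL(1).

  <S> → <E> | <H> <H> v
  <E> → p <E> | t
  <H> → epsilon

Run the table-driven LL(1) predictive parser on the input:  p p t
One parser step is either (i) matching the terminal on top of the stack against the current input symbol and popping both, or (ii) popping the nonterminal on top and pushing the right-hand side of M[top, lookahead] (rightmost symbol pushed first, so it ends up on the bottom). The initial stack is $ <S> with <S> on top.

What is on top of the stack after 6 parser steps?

t

step 1: stack=$ <S>  input=p p t $  — expand <S> → <E>
step 2: stack=$ <E>  input=p p t $  — expand <E> → p <E>
step 3: stack=$ <E> p  input=p p t $  — match p
step 4: stack=$ <E>  input=p t $  — expand <E> → p <E>
step 5: stack=$ <E> p  input=p t $  — match p
step 6: stack=$ <E>  input=t $  — expand <E> → t
Stack after step 6: $ t (top = t).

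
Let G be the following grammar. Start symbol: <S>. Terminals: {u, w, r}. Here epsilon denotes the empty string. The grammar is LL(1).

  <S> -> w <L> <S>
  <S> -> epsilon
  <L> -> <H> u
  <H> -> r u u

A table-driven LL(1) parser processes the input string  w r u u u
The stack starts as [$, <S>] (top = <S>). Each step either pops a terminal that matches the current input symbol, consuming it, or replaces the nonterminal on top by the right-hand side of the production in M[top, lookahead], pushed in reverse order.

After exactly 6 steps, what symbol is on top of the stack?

step 1: stack=$ <S>  input=w r u u u $  — expand <S> -> w <L> <S>
step 2: stack=$ <S> <L> w  input=w r u u u $  — match w
step 3: stack=$ <S> <L>  input=r u u u $  — expand <L> -> <H> u
step 4: stack=$ <S> u <H>  input=r u u u $  — expand <H> -> r u u
step 5: stack=$ <S> u u u r  input=r u u u $  — match r
step 6: stack=$ <S> u u u  input=u u u $  — match u
Stack after step 6: $ <S> u u (top = u).

u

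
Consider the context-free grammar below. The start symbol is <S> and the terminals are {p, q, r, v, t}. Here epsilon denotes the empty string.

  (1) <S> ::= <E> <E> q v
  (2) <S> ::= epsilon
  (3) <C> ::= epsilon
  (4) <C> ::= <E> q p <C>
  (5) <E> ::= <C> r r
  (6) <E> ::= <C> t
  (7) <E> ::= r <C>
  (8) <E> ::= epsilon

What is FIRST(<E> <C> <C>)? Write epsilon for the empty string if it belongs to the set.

{epsilon, q, r, t}

FIRST(<S>): from <S>::=<E> <E> q v we get {q, r, t}; from <S>::=epsilon we get {epsilon}. So FIRST(<S>) = {epsilon, q, r, t}.
FIRST(<C>): from <C>::=epsilon we get {epsilon}; from <C>::=<E> q p <C> we get {q, r, t}. So FIRST(<C>) = {epsilon, q, r, t}.
FIRST(<E>): from <E>::=<C> r r we get {q, r, t}; from <E>::=<C> t we get {q, r, t}; from <E>::=r <C> we get {r}; from <E>::=epsilon we get {epsilon}. So FIRST(<E>) = {epsilon, q, r, t}.
FIRST(<E> <C> <C>): take FIRST of each symbol in turn, carrying on past any symbol whose FIRST contains epsilon; result {epsilon, q, r, t}.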